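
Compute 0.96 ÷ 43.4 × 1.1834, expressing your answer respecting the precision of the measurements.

0.96 ÷ 43.4 × 1.1834 = 0.0261765898618…
Multiplication/division keeps the fewest significant figures: 0.96 → 2 s.f., 43.4 → 3 s.f., 1.1834 → 5 s.f.; limit is 2.
Rounded to 2 significant figures: 0.026.

0.026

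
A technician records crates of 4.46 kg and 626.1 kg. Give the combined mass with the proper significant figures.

4.46 kg + 626.1 kg = 630.56 kg.
Addition/subtraction keeps the fewest decimal places: 4.46 → 2 decimal places, 626.1 → 1 decimal place; limit is 1.
Rounded to 1 decimal place: 6.306 × 10^2 kg.

6.306 × 10^2 kg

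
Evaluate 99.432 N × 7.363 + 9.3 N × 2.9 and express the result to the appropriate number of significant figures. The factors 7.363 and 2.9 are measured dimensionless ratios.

759 N

99.432 × 7.363 = 732.117816 → 732.1 N (4 s.f., last digit at the 10^-1 place).
9.3 × 2.9 = 26.97 → 27 N (2 s.f., last digit at the 10^0 place).
Sum: 759.087816 N; keep the coarser place, 10^0.
Result: 759 N.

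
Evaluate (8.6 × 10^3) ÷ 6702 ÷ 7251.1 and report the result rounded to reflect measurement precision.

(8.6 × 10^3) ÷ 6702 ÷ 7251.1 = 0.0001769661217…
Multiplication/division keeps the fewest significant figures: 8.6 × 10^3 → 2 s.f., 6702 → 4 s.f., 7251.1 → 5 s.f.; limit is 2.
Rounded to 2 significant figures: 1.8 × 10^-4.

1.8 × 10^-4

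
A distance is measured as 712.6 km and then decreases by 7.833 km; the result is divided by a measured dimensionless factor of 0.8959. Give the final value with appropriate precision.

786.7 km

712.6 km − 7.833 km = 704.767 km; the difference is limited to 1 decimal place (4 s.f.).
Carrying full precision, 704.767 ÷ 0.8959 = 786.658109164… km; 0.8959 has 4 s.f., so the result keeps min(4, 4) = 4 s.f.
Rounded to 4 significant figures: 786.7 km.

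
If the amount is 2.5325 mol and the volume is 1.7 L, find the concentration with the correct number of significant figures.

1.5 mol/L

concentration = 2.5325 mol ÷ 1.7 L = 1.48970588235… mol/L.
2.5325 has 5 significant figures; 1.7 has 2.
Division/multiplication keeps the fewest: 2 significant figures.
Rounded: 1.5 mol/L.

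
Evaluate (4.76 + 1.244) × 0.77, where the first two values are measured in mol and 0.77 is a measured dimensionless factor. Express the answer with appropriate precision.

4.76 mol + 1.244 mol = 6.004 mol; the sum is limited to 2 decimal places (3 s.f.).
Carrying full precision, 6.004 × 0.77 = 4.62308 mol; 0.77 has 2 s.f., so the result keeps min(3, 2) = 2 s.f.
Rounded to 2 significant figures: 4.6 mol.

4.6 mol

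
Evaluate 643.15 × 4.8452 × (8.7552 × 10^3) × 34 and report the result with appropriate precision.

643.15 × 4.8452 × (8.7552 × 10^3) × 34 = 927617580.509…
Multiplication/division keeps the fewest significant figures: 643.15 → 5 s.f., 4.8452 → 5 s.f., 8.7552 × 10^3 → 5 s.f., 34 → 2 s.f.; limit is 2.
Rounded to 2 significant figures: 9.3 × 10^8.

9.3 × 10^8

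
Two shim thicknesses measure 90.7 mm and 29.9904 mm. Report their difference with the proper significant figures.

60.7 mm

90.7 mm − 29.9904 mm = 60.7096 mm.
Addition/subtraction keeps the fewest decimal places: 90.7 → 1 decimal place, 29.9904 → 4 decimal places; limit is 1.
Rounded to 1 decimal place: 60.7 mm.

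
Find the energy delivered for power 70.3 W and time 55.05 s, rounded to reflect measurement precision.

3.87 × 10^3 J

energy delivered = 70.3 W × 55.05 s = 3870.015 J.
70.3 has 3 significant figures; 55.05 has 4.
Division/multiplication keeps the fewest: 3 significant figures.
Rounded: 3.87 × 10^3 J.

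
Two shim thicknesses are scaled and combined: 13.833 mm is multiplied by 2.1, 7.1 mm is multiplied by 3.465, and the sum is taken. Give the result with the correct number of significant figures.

54 mm

13.833 × 2.1 = 29.0493 → 29 mm (2 s.f., last digit at the 10^0 place).
7.1 × 3.465 = 24.6015 → 25 mm (2 s.f., last digit at the 10^0 place).
Sum: 53.6508 mm; keep the coarser place, 10^0.
Result: 54 mm.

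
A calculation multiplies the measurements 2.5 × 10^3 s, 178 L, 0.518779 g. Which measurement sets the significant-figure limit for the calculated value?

2.5 × 10^3 s → 2 s.f.; 178 L → 3 s.f.; 0.518779 g → 6 s.f.
The fewest is 2 significant figures, from 2.5 × 10^3 s.

2.5 × 10^3 s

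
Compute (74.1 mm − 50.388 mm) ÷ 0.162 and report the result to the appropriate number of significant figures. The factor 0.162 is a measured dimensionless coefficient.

1.46 × 10^2 mm

74.1 mm − 50.388 mm = 23.712 mm; the difference is limited to 1 decimal place (3 s.f.).
Carrying full precision, 23.712 ÷ 0.162 = 146.37037037… mm; 0.162 has 3 s.f., so the result keeps min(3, 3) = 3 s.f.
Rounded to 3 significant figures: 1.46 × 10^2 mm.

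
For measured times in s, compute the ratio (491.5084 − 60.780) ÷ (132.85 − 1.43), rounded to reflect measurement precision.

491.5084 − 60.780 = 430.7284, limited to 3 d.p. → 6 s.f.; 132.85 − 1.43 = 131.42, limited to 2 d.p. → 5 s.f.
Carrying full precision, 430.7284 ÷ 131.42 = 3.27749505403…; keep min(6, 5) = 5 s.f.
Rounded to 5 significant figures: 3.2775.

3.2775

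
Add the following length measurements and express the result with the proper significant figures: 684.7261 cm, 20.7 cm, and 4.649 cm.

710.1 cm

684.7261 cm + 20.7 cm + 4.649 cm = 710.0751 cm.
Addition/subtraction keeps the fewest decimal places: 684.7261 → 4 decimal places, 20.7 → 1 decimal place, 4.649 → 3 decimal places; limit is 1.
Rounded to 1 decimal place: 710.1 cm.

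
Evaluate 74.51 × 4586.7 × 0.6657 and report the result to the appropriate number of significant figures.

74.51 × 4586.7 × 0.6657 = 227506.314817…
Multiplication/division keeps the fewest significant figures: 74.51 → 4 s.f., 4586.7 → 5 s.f., 0.6657 → 4 s.f.; limit is 4.
Rounded to 4 significant figures: 2.275 × 10⁵.

2.275 × 10⁵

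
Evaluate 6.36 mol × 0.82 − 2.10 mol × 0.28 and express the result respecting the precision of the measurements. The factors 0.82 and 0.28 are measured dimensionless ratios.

6.36 × 0.82 = 5.2152 → 5.2 mol (2 s.f., last digit at the 10^-1 place).
2.10 × 0.28 = 0.588 → 5.9 × 10⁻¹ mol (2 s.f., last digit at the 10^-2 place).
Difference: 4.6272 mol; keep the coarser place, 10^-1.
Result: 4.6 mol.

4.6 mol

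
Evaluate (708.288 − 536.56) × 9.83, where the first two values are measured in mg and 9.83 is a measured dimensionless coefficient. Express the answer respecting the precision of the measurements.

1.69 × 10^3 mg

708.288 mg − 536.56 mg = 171.728 mg; the difference is limited to 2 decimal places (5 s.f.).
Carrying full precision, 171.728 × 9.83 = 1688.08624 mg; 9.83 has 3 s.f., so the result keeps min(5, 3) = 3 s.f.
Rounded to 3 significant figures: 1.69 × 10^3 mg.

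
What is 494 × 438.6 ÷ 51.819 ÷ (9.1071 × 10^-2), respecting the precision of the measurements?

494 × 438.6 ÷ 51.819 ÷ (9.1071 × 10^-2) = 45912.0244666…
Multiplication/division keeps the fewest significant figures: 494 → 3 s.f., 438.6 → 4 s.f., 51.819 → 5 s.f., 9.1071 × 10^-2 → 5 s.f.; limit is 3.
Rounded to 3 significant figures: 4.59 × 10^4.

4.59 × 10^4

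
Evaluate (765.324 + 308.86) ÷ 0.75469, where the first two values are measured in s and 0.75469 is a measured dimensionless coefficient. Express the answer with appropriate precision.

765.324 s + 308.86 s = 1074.184 s; the sum is limited to 2 decimal places (6 s.f.).
Carrying full precision, 1074.184 ÷ 0.75469 = 1423.34468457… s; 0.75469 has 5 s.f., so the result keeps min(6, 5) = 5 s.f.
Rounded to 5 significant figures: 1423.3 s.

1423.3 s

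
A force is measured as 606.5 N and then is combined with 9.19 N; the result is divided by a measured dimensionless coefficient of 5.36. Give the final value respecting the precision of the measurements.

115 N

606.5 N + 9.19 N = 615.69 N; the sum is limited to 1 decimal place (4 s.f.).
Carrying full precision, 615.69 ÷ 5.36 = 114.867537313… N; 5.36 has 3 s.f., so the result keeps min(4, 3) = 3 s.f.
Rounded to 3 significant figures: 115 N.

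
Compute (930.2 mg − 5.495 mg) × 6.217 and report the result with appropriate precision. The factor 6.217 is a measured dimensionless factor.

930.2 mg − 5.495 mg = 924.705 mg; the difference is limited to 1 decimal place (4 s.f.).
Carrying full precision, 924.705 × 6.217 = 5748.890985 mg; 6.217 has 4 s.f., so the result keeps min(4, 4) = 4 s.f.
Rounded to 4 significant figures: 5749 mg.

5749 mg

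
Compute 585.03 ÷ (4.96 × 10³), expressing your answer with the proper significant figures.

585.03 ÷ (4.96 × 10³) = 0.117949596774…
Multiplication/division keeps the fewest significant figures: 585.03 → 5 s.f., 4.96 × 10³ → 3 s.f.; limit is 3.
Rounded to 3 significant figures: 0.118.

0.118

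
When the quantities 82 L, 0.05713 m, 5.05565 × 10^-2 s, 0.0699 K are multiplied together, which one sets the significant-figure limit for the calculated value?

82 L → 2 s.f.; 0.05713 m → 4 s.f.; 5.05565 × 10^-2 s → 6 s.f.; 0.0699 K → 3 s.f.
The fewest is 2 significant figures, from 82 L.

82 L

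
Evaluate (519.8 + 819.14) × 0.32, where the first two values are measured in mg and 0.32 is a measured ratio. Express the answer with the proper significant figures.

4.3 × 10² mg

519.8 mg + 819.14 mg = 1338.94 mg; the sum is limited to 1 decimal place (5 s.f.).
Carrying full precision, 1338.94 × 0.32 = 428.4608 mg; 0.32 has 2 s.f., so the result keeps min(5, 2) = 2 s.f.
Rounded to 2 significant figures: 4.3 × 10² mg.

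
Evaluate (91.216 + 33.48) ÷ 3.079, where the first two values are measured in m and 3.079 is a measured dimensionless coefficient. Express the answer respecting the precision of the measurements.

91.216 m + 33.48 m = 124.696 m; the sum is limited to 2 decimal places (5 s.f.).
Carrying full precision, 124.696 ÷ 3.079 = 40.4988632673… m; 3.079 has 4 s.f., so the result keeps min(5, 4) = 4 s.f.
Rounded to 4 significant figures: 40.50 m.

40.50 m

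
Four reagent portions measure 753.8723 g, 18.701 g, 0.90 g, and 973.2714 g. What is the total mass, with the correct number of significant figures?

1746.74 g

753.8723 g + 18.701 g + 0.90 g + 973.2714 g = 1746.7447 g.
Addition/subtraction keeps the fewest decimal places: 753.8723 → 4 decimal places, 18.701 → 3 decimal places, 0.90 → 2 decimal places, 973.2714 → 4 decimal places; limit is 2.
Rounded to 2 decimal places: 1746.74 g.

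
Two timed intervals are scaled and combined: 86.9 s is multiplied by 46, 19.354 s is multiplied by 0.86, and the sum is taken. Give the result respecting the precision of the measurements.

86.9 × 46 = 3997.4 → 4.0 × 10^3 s (2 s.f., last digit at the 10^2 place).
19.354 × 0.86 = 16.64444 → 17 s (2 s.f., last digit at the 10^0 place).
Sum: 4014.04444 s; keep the coarser place, 10^2.
Result: 4.0 × 10^3 s.

4.0 × 10^3 s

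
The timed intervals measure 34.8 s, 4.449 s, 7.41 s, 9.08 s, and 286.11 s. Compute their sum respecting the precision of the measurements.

34.8 s + 4.449 s + 7.41 s + 9.08 s + 286.11 s = 341.849 s.
Addition/subtraction keeps the fewest decimal places: 34.8 → 1 decimal place, 4.449 → 3 decimal places, 7.41 → 2 decimal places, 9.08 → 2 decimal places, 286.11 → 2 decimal places; limit is 1.
Rounded to 1 decimal place: 341.8 s.

341.8 s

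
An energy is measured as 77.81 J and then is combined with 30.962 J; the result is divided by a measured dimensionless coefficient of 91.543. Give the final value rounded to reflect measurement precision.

77.81 J + 30.962 J = 108.772 J; the sum is limited to 2 decimal places (5 s.f.).
Carrying full precision, 108.772 ÷ 91.543 = 1.18820663513… J; 91.543 has 5 s.f., so the result keeps min(5, 5) = 5 s.f.
Rounded to 5 significant figures: 1.1882 J.

1.1882 J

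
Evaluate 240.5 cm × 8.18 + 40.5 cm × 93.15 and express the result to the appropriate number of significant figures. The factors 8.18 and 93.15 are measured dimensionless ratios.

240.5 × 8.18 = 1967.29 → 1.97 × 10^3 cm (3 s.f., last digit at the 10^1 place).
40.5 × 93.15 = 3772.575 → 3.77 × 10^3 cm (3 s.f., last digit at the 10^1 place).
Sum: 5739.865 cm; keep the coarser place, 10^1.
Result: 5.74 × 10^3 cm.

5.74 × 10^3 cm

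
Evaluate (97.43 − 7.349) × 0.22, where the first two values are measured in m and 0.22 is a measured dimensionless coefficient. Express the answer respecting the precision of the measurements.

2.0 × 10^1 m

97.43 m − 7.349 m = 90.081 m; the difference is limited to 2 decimal places (4 s.f.).
Carrying full precision, 90.081 × 0.22 = 19.81782 m; 0.22 has 2 s.f., so the result keeps min(4, 2) = 2 s.f.
Rounded to 2 significant figures: 2.0 × 10^1 m.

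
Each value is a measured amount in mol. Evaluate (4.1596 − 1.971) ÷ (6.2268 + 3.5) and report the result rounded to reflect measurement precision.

0.23

4.1596 − 1.971 = 2.1886, limited to 3 d.p. → 4 s.f.; 6.2268 + 3.5 = 9.7268, limited to 1 d.p. → 2 s.f.
Carrying full precision, 2.1886 ÷ 9.7268 = 0.225007196611…; keep min(4, 2) = 2 s.f.
Rounded to 2 significant figures: 0.23.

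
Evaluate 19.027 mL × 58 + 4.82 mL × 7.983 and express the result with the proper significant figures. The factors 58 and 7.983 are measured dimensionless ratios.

19.027 × 58 = 1103.566 → 1.1 × 10^3 mL (2 s.f., last digit at the 10^2 place).
4.82 × 7.983 = 38.47806 → 38.5 mL (3 s.f., last digit at the 10^-1 place).
Sum: 1142.04406 mL; keep the coarser place, 10^2.
Result: 1.1 × 10^3 mL.

1.1 × 10^3 mL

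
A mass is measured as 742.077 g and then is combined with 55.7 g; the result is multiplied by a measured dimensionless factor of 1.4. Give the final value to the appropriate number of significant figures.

742.077 g + 55.7 g = 797.777 g; the sum is limited to 1 decimal place (4 s.f.).
Carrying full precision, 797.777 × 1.4 = 1116.8878 g; 1.4 has 2 s.f., so the result keeps min(4, 2) = 2 s.f.
Rounded to 2 significant figures: 1.1 × 10³ g.

1.1 × 10³ g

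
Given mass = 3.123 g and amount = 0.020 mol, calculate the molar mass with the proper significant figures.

1.6 × 10² g/mol

molar mass = 3.123 g ÷ 0.020 mol = 156.15 g/mol.
3.123 has 4 significant figures; 0.020 has 2.
Division/multiplication keeps the fewest: 2 significant figures.
Rounded: 1.6 × 10² g/mol.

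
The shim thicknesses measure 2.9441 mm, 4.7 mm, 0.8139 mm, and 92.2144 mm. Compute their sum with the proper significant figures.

1.007 × 10^2 mm

2.9441 mm + 4.7 mm + 0.8139 mm + 92.2144 mm = 100.6724 mm.
Addition/subtraction keeps the fewest decimal places: 2.9441 → 4 decimal places, 4.7 → 1 decimal place, 0.8139 → 4 decimal places, 92.2144 → 4 decimal places; limit is 1.
Rounded to 1 decimal place: 1.007 × 10^2 mm.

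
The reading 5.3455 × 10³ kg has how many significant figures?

5

5.3455 × 10³: in scientific notation every digit of the coefficient is significant.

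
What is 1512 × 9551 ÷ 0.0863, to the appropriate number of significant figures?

1512 × 9551 ÷ 0.0863 = 167336176.13…
Multiplication/division keeps the fewest significant figures: 1512 → 4 s.f., 9551 → 4 s.f., 0.0863 → 3 s.f.; limit is 3.
Rounded to 3 significant figures: 1.67 × 10⁸.

1.67 × 10⁸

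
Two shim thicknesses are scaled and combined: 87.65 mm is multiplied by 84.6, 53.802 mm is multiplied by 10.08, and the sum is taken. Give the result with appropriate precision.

87.65 × 84.6 = 7415.19 → 7.42 × 10^3 mm (3 s.f., last digit at the 10^1 place).
53.802 × 10.08 = 542.32416 → 542.3 mm (4 s.f., last digit at the 10^-1 place).
Sum: 7957.51416 mm; keep the coarser place, 10^1.
Result: 7.96 × 10^3 mm.

7.96 × 10^3 mm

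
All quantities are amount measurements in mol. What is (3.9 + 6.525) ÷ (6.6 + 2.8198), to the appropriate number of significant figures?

1.1

3.9 + 6.525 = 10.425, limited to 1 d.p. → 3 s.f.; 6.6 + 2.8198 = 9.4198, limited to 1 d.p. → 2 s.f.
Carrying full precision, 10.425 ÷ 9.4198 = 1.10671139515…; keep min(3, 2) = 2 s.f.
Rounded to 2 significant figures: 1.1.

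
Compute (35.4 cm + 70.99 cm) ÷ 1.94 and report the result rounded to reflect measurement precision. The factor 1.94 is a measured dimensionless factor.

54.8 cm

35.4 cm + 70.99 cm = 106.39 cm; the sum is limited to 1 decimal place (4 s.f.).
Carrying full precision, 106.39 ÷ 1.94 = 54.8402061856… cm; 1.94 has 3 s.f., so the result keeps min(4, 3) = 3 s.f.
Rounded to 3 significant figures: 54.8 cm.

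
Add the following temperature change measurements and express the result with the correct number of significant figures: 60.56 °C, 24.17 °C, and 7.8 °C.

60.56 °C + 24.17 °C + 7.8 °C = 92.53 °C.
Addition/subtraction keeps the fewest decimal places: 60.56 → 2 decimal places, 24.17 → 2 decimal places, 7.8 → 1 decimal place; limit is 1.
Rounded to 1 decimal place: 92.5 °C.

92.5 °C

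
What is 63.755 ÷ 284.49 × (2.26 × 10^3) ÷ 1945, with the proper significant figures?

0.260

63.755 ÷ 284.49 × (2.26 × 10^3) ÷ 1945 = 0.260397061047…
Multiplication/division keeps the fewest significant figures: 63.755 → 5 s.f., 284.49 → 5 s.f., 2.26 × 10^3 → 3 s.f., 1945 → 4 s.f.; limit is 3.
Rounded to 3 significant figures: 0.260.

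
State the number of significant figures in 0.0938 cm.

0.0938: leading zeros are not significant.

3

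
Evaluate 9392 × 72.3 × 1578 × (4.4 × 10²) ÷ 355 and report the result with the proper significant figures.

1.3 × 10⁹

9392 × 72.3 × 1578 × (4.4 × 10²) ÷ 355 = 1.32809060201 × 10^9…
Multiplication/division keeps the fewest significant figures: 9392 → 4 s.f., 72.3 → 3 s.f., 1578 → 4 s.f., 4.4 × 10² → 2 s.f., 355 → 3 s.f.; limit is 2.
Rounded to 2 significant figures: 1.3 × 10⁹.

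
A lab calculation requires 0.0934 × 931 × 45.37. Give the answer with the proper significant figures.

0.0934 × 931 × 45.37 = 3945.166498
Multiplication/division keeps the fewest significant figures: 0.0934 → 3 s.f., 931 → 3 s.f., 45.37 → 4 s.f.; limit is 3.
Rounded to 3 significant figures: 3.95 × 10³.

3.95 × 10³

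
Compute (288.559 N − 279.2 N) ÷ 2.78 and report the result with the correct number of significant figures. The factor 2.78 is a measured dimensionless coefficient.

3.4 N

288.559 N − 279.2 N = 9.359 N; the difference is limited to 1 decimal place (2 s.f.).
Carrying full precision, 9.359 ÷ 2.78 = 3.36654676259… N; 2.78 has 3 s.f., so the result keeps min(2, 3) = 2 s.f.
Rounded to 2 significant figures: 3.4 N.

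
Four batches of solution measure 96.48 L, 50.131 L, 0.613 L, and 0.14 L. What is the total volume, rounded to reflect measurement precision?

96.48 L + 50.131 L + 0.613 L + 0.14 L = 147.364 L.
Addition/subtraction keeps the fewest decimal places: 96.48 → 2 decimal places, 50.131 → 3 decimal places, 0.613 → 3 decimal places, 0.14 → 2 decimal places; limit is 2.
Rounded to 2 decimal places: 147.36 L.

147.36 L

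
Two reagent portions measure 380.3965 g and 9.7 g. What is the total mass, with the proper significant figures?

390.1 g

380.3965 g + 9.7 g = 390.0965 g.
Addition/subtraction keeps the fewest decimal places: 380.3965 → 4 decimal places, 9.7 → 1 decimal place; limit is 1.
Rounded to 1 decimal place: 390.1 g.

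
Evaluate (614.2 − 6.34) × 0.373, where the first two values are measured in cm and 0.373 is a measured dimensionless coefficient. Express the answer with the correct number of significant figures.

227 cm

614.2 cm − 6.34 cm = 607.86 cm; the difference is limited to 1 decimal place (4 s.f.).
Carrying full precision, 607.86 × 0.373 = 226.73178 cm; 0.373 has 3 s.f., so the result keeps min(4, 3) = 3 s.f.
Rounded to 3 significant figures: 227 cm.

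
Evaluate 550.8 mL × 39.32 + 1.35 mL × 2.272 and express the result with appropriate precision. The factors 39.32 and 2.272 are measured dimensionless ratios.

550.8 × 39.32 = 21657.456 → 2.166 × 10⁴ mL (4 s.f., last digit at the 10^1 place).
1.35 × 2.272 = 3.0672 → 3.07 mL (3 s.f., last digit at the 10^-2 place).
Sum: 21660.5232 mL; keep the coarser place, 10^1.
Result: 2.166 × 10⁴ mL.

2.166 × 10⁴ mL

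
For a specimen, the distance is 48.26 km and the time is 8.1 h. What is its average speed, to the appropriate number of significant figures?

average speed = 48.26 km ÷ 8.1 h = 5.95802469136… km/h.
48.26 has 4 significant figures; 8.1 has 2.
Division/multiplication keeps the fewest: 2 significant figures.
Rounded: 6.0 km/h.

6.0 km/h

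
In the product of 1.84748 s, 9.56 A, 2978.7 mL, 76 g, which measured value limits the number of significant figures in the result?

76 g

1.84748 s → 6 s.f.; 9.56 A → 3 s.f.; 2978.7 mL → 5 s.f.; 76 g → 2 s.f.
The fewest is 2 significant figures, from 76 g.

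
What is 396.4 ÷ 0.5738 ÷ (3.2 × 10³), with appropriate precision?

0.22

396.4 ÷ 0.5738 ÷ (3.2 × 10³) = 0.215885325898…
Multiplication/division keeps the fewest significant figures: 396.4 → 4 s.f., 0.5738 → 4 s.f., 3.2 × 10³ → 2 s.f.; limit is 2.
Rounded to 2 significant figures: 0.22.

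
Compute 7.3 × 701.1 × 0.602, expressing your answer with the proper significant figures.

7.3 × 701.1 × 0.602 = 3081.05406
Multiplication/division keeps the fewest significant figures: 7.3 → 2 s.f., 701.1 → 4 s.f., 0.602 → 3 s.f.; limit is 2.
Rounded to 2 significant figures: 3.1 × 10^3.

3.1 × 10^3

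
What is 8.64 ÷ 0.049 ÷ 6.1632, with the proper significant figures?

29

8.64 ÷ 0.049 ÷ 6.1632 = 28.609574671…
Multiplication/division keeps the fewest significant figures: 8.64 → 3 s.f., 0.049 → 2 s.f., 6.1632 → 5 s.f.; limit is 2.
Rounded to 2 significant figures: 29.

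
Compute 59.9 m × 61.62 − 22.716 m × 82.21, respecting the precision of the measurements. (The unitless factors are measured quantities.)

1.82 × 10^3 m

59.9 × 61.62 = 3691.038 → 3.69 × 10^3 m (3 s.f., last digit at the 10^1 place).
22.716 × 82.21 = 1867.48236 → 1867 m (4 s.f., last digit at the 10^0 place).
Difference: 1823.55564 m; keep the coarser place, 10^1.
Result: 1.82 × 10^3 m.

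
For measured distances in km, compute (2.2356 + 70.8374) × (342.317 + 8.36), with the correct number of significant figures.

25625 km²

2.2356 + 70.8374 = 73.0730, limited to 4 d.p. → 6 s.f.; 342.317 + 8.36 = 350.677, limited to 2 d.p. → 5 s.f.
Carrying full precision, 73.0730 × 350.677 = 25625.020421; keep min(6, 5) = 5 s.f.
Rounded to 5 significant figures: 25625 km².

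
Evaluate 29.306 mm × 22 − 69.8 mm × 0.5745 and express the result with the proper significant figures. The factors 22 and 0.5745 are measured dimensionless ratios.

6.0 × 10² mm

29.306 × 22 = 644.732 → 6.4 × 10² mm (2 s.f., last digit at the 10^1 place).
69.8 × 0.5745 = 40.1001 → 40.1 mm (3 s.f., last digit at the 10^-1 place).
Difference: 604.6319 mm; keep the coarser place, 10^1.
Result: 6.0 × 10² mm.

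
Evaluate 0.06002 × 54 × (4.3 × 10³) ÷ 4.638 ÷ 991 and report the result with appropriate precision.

3.0

0.06002 × 54 × (4.3 × 10³) ÷ 4.638 ÷ 991 = 3.03217182325…
Multiplication/division keeps the fewest significant figures: 0.06002 → 4 s.f., 54 → 2 s.f., 4.3 × 10³ → 2 s.f., 4.638 → 4 s.f., 991 → 3 s.f.; limit is 2.
Rounded to 2 significant figures: 3.0.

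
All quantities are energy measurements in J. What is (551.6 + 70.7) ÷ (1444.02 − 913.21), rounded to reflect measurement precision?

551.6 + 70.7 = 622.3, limited to 1 d.p. → 4 s.f.; 1444.02 − 913.21 = 530.81, limited to 2 d.p. → 5 s.f.
Carrying full precision, 622.3 ÷ 530.81 = 1.17235922458…; keep min(4, 5) = 4 s.f.
Rounded to 4 significant figures: 1.172.

1.172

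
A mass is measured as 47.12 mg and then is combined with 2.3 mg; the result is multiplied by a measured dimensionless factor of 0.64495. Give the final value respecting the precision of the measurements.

31.9 mg

47.12 mg + 2.3 mg = 49.42 mg; the sum is limited to 1 decimal place (3 s.f.).
Carrying full precision, 49.42 × 0.64495 = 31.873429 mg; 0.64495 has 5 s.f., so the result keeps min(3, 5) = 3 s.f.
Rounded to 3 significant figures: 31.9 mg.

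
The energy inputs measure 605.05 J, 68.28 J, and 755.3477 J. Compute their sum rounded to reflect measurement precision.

1428.68 J

605.05 J + 68.28 J + 755.3477 J = 1428.6777 J.
Addition/subtraction keeps the fewest decimal places: 605.05 → 2 decimal places, 68.28 → 2 decimal places, 755.3477 → 4 decimal places; limit is 2.
Rounded to 2 decimal places: 1428.68 J.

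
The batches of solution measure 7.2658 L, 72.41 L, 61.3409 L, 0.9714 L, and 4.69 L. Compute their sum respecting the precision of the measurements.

7.2658 L + 72.41 L + 61.3409 L + 0.9714 L + 4.69 L = 146.6781 L.
Addition/subtraction keeps the fewest decimal places: 7.2658 → 4 decimal places, 72.41 → 2 decimal places, 61.3409 → 4 decimal places, 0.9714 → 4 decimal places, 4.69 → 2 decimal places; limit is 2.
Rounded to 2 decimal places: 146.68 L.

146.68 L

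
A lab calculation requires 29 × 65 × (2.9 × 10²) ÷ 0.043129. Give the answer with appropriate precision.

1.3 × 10⁷

29 × 65 × (2.9 × 10²) ÷ 0.043129 = 12674766.3985…
Multiplication/division keeps the fewest significant figures: 29 → 2 s.f., 65 → 2 s.f., 2.9 × 10² → 2 s.f., 0.043129 → 5 s.f.; limit is 2.
Rounded to 2 significant figures: 1.3 × 10⁷.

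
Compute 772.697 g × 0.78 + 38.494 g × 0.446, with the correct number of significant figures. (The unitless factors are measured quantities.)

772.697 × 0.78 = 602.70366 → 6.0 × 10^2 g (2 s.f., last digit at the 10^1 place).
38.494 × 0.446 = 17.168324 → 17.2 g (3 s.f., last digit at the 10^-1 place).
Sum: 619.871984 g; keep the coarser place, 10^1.
Result: 6.2 × 10^2 g.

6.2 × 10^2 g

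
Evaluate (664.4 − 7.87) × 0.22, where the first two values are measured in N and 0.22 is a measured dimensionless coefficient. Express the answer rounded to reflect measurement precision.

664.4 N − 7.87 N = 656.53 N; the difference is limited to 1 decimal place (4 s.f.).
Carrying full precision, 656.53 × 0.22 = 144.4366 N; 0.22 has 2 s.f., so the result keeps min(4, 2) = 2 s.f.
Rounded to 2 significant figures: 1.4 × 10² N.

1.4 × 10² N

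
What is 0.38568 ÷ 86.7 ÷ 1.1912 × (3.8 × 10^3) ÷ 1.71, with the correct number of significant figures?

0.38568 ÷ 86.7 ÷ 1.1912 × (3.8 × 10^3) ÷ 1.71 = 8.29871447387…
Multiplication/division keeps the fewest significant figures: 0.38568 → 5 s.f., 86.7 → 3 s.f., 1.1912 → 5 s.f., 3.8 × 10^3 → 2 s.f., 1.71 → 3 s.f.; limit is 2.
Rounded to 2 significant figures: 8.3.

8.3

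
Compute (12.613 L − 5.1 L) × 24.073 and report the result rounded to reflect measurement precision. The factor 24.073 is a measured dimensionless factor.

12.613 L − 5.1 L = 7.513 L; the difference is limited to 1 decimal place (2 s.f.).
Carrying full precision, 7.513 × 24.073 = 180.860449 L; 24.073 has 5 s.f., so the result keeps min(2, 5) = 2 s.f.
Rounded to 2 significant figures: 1.8 × 10² L.

1.8 × 10² L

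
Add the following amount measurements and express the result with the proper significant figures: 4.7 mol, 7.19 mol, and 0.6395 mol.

12.5 mol

4.7 mol + 7.19 mol + 0.6395 mol = 12.5295 mol.
Addition/subtraction keeps the fewest decimal places: 4.7 → 1 decimal place, 7.19 → 2 decimal places, 0.6395 → 4 decimal places; limit is 1.
Rounded to 1 decimal place: 12.5 mol.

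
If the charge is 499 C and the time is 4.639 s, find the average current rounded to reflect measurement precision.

average current = 499 C ÷ 4.639 s = 107.566285837… A.
499 has 3 significant figures; 4.639 has 4.
Division/multiplication keeps the fewest: 3 significant figures.
Rounded: 108 A.

108 A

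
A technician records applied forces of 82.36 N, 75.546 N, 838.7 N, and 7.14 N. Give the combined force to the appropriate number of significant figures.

1003.7 N

82.36 N + 75.546 N + 838.7 N + 7.14 N = 1003.746 N.
Addition/subtraction keeps the fewest decimal places: 82.36 → 2 decimal places, 75.546 → 3 decimal places, 838.7 → 1 decimal place, 7.14 → 2 decimal places; limit is 1.
Rounded to 1 decimal place: 1003.7 N.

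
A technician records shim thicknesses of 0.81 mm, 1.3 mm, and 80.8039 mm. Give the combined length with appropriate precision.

0.81 mm + 1.3 mm + 80.8039 mm = 82.9139 mm.
Addition/subtraction keeps the fewest decimal places: 0.81 → 2 decimal places, 1.3 → 1 decimal place, 80.8039 → 4 decimal places; limit is 1.
Rounded to 1 decimal place: 82.9 mm.

82.9 mm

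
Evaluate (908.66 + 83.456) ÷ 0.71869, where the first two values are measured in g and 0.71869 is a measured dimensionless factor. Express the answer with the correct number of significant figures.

908.66 g + 83.456 g = 992.116 g; the sum is limited to 2 decimal places (5 s.f.).
Carrying full precision, 992.116 ÷ 0.71869 = 1380.45054196… g; 0.71869 has 5 s.f., so the result keeps min(5, 5) = 5 s.f.
Rounded to 5 significant figures: 1380.5 g.

1380.5 g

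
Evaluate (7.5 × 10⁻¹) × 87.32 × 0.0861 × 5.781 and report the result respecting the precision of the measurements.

(7.5 × 10⁻¹) × 87.32 × 0.0861 × 5.781 = 32.597261109
Multiplication/division keeps the fewest significant figures: 7.5 × 10⁻¹ → 2 s.f., 87.32 → 4 s.f., 0.0861 → 3 s.f., 5.781 → 4 s.f.; limit is 2.
Rounded to 2 significant figures: 33.

33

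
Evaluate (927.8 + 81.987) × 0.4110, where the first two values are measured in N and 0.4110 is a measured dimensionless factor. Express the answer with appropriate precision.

927.8 N + 81.987 N = 1009.787 N; the sum is limited to 1 decimal place (5 s.f.).
Carrying full precision, 1009.787 × 0.4110 = 415.022457 N; 0.4110 has 4 s.f., so the result keeps min(5, 4) = 4 s.f.
Rounded to 4 significant figures: 415.0 N.

415.0 N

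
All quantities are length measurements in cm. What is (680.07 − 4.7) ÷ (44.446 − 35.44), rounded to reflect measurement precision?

680.07 − 4.7 = 675.37, limited to 1 d.p. → 4 s.f.; 44.446 − 35.44 = 9.006, limited to 2 d.p. → 3 s.f.
Carrying full precision, 675.37 ÷ 9.006 = 74.9911170331…; keep min(4, 3) = 3 s.f.
Rounded to 3 significant figures: 75.0.

75.0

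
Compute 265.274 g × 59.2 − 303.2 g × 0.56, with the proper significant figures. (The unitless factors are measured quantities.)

265.274 × 59.2 = 15704.2208 → 1.57 × 10^4 g (3 s.f., last digit at the 10^2 place).
303.2 × 0.56 = 169.792 → 1.7 × 10^2 g (2 s.f., last digit at the 10^1 place).
Difference: 15534.4288 g; keep the coarser place, 10^2.
Result: 1.55 × 10^4 g.

1.55 × 10^4 g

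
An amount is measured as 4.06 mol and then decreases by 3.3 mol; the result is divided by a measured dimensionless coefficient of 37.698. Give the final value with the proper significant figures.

0.02 mol

4.06 mol − 3.3 mol = 0.76 mol; the difference is limited to 1 decimal place (1 s.f.).
Carrying full precision, 0.76 ÷ 37.698 = 0.0201602207014… mol; 37.698 has 5 s.f., so the result keeps min(1, 5) = 1 s.f.
Rounded to 1 significant figure: 0.02 mol.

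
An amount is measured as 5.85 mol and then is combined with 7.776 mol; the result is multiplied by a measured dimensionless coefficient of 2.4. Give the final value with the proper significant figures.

5.85 mol + 7.776 mol = 13.626 mol; the sum is limited to 2 decimal places (4 s.f.).
Carrying full precision, 13.626 × 2.4 = 32.7024 mol; 2.4 has 2 s.f., so the result keeps min(4, 2) = 2 s.f.
Rounded to 2 significant figures: 33 mol.

33 mol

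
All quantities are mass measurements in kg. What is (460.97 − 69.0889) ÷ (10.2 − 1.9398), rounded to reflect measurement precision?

47

460.97 − 69.0889 = 391.8811, limited to 2 d.p. → 5 s.f.; 10.2 − 1.9398 = 8.2602, limited to 1 d.p. → 2 s.f.
Carrying full precision, 391.8811 ÷ 8.2602 = 47.4420837268…; keep min(5, 2) = 2 s.f.
Rounded to 2 significant figures: 47.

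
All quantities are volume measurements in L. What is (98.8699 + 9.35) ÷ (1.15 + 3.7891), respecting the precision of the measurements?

98.8699 + 9.35 = 108.2199, limited to 2 d.p. → 5 s.f.; 1.15 + 3.7891 = 4.9391, limited to 2 d.p. → 3 s.f.
Carrying full precision, 108.2199 ÷ 4.9391 = 21.9108542042…; keep min(5, 3) = 3 s.f.
Rounded to 3 significant figures: 21.9.

21.9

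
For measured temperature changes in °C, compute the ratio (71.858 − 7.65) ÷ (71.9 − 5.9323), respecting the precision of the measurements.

0.973

71.858 − 7.65 = 64.208, limited to 2 d.p. → 4 s.f.; 71.9 − 5.9323 = 65.9677, limited to 1 d.p. → 3 s.f.
Carrying full precision, 64.208 ÷ 65.9677 = 0.973324824118…; keep min(4, 3) = 3 s.f.
Rounded to 3 significant figures: 0.973.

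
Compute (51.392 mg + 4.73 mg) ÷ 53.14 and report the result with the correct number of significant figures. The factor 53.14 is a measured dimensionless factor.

1.056 mg

51.392 mg + 4.73 mg = 56.122 mg; the sum is limited to 2 decimal places (4 s.f.).
Carrying full precision, 56.122 ÷ 53.14 = 1.05611592021… mg; 53.14 has 4 s.f., so the result keeps min(4, 4) = 4 s.f.
Rounded to 4 significant figures: 1.056 mg.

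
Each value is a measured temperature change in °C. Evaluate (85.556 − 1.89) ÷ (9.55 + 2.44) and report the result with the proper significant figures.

85.556 − 1.89 = 83.666, limited to 2 d.p. → 4 s.f.; 9.55 + 2.44 = 11.99, limited to 2 d.p. → 4 s.f.
Carrying full precision, 83.666 ÷ 11.99 = 6.97798165138…; keep min(4, 4) = 4 s.f.
Rounded to 4 significant figures: 6.978.

6.978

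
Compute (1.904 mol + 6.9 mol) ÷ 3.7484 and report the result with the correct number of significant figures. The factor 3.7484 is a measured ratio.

1.904 mol + 6.9 mol = 8.804 mol; the sum is limited to 1 decimal place (2 s.f.).
Carrying full precision, 8.804 ÷ 3.7484 = 2.34873546046… mol; 3.7484 has 5 s.f., so the result keeps min(2, 5) = 2 s.f.
Rounded to 2 significant figures: 2.3 mol.

2.3 mol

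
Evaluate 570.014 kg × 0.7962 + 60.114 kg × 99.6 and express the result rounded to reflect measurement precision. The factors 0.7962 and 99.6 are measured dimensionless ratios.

6.44 × 10³ kg

570.014 × 0.7962 = 453.8451468 → 453.8 kg (4 s.f., last digit at the 10^-1 place).
60.114 × 99.6 = 5987.3544 → 5.99 × 10³ kg (3 s.f., last digit at the 10^1 place).
Sum: 6441.1995468 kg; keep the coarser place, 10^1.
Result: 6.44 × 10³ kg.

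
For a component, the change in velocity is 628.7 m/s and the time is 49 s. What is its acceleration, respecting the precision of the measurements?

acceleration = 628.7 m/s ÷ 49 s = 12.8306122449… m/s².
628.7 has 4 significant figures; 49 has 2.
Division/multiplication keeps the fewest: 2 significant figures.
Rounded: 13 m/s².

13 m/s²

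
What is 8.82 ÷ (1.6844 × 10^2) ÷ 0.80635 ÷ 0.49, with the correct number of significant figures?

8.82 ÷ (1.6844 × 10^2) ÷ 0.80635 ÷ 0.49 = 0.13252679099…
Multiplication/division keeps the fewest significant figures: 8.82 → 3 s.f., 1.6844 × 10^2 → 5 s.f., 0.80635 → 5 s.f., 0.49 → 2 s.f.; limit is 2.
Rounded to 2 significant figures: 0.13.

0.13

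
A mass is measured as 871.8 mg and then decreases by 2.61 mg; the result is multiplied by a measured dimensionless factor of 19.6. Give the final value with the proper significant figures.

871.8 mg − 2.61 mg = 869.19 mg; the difference is limited to 1 decimal place (4 s.f.).
Carrying full precision, 869.19 × 19.6 = 17036.124 mg; 19.6 has 3 s.f., so the result keeps min(4, 3) = 3 s.f.
Rounded to 3 significant figures: 1.70 × 10^4 mg.

1.70 × 10^4 mg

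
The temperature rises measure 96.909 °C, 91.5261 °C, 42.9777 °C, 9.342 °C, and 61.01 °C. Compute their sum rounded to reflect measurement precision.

301.76 °C

96.909 °C + 91.5261 °C + 42.9777 °C + 9.342 °C + 61.01 °C = 301.7648 °C.
Addition/subtraction keeps the fewest decimal places: 96.909 → 3 decimal places, 91.5261 → 4 decimal places, 42.9777 → 4 decimal places, 9.342 → 3 decimal places, 61.01 → 2 decimal places; limit is 2.
Rounded to 2 decimal places: 301.76 °C.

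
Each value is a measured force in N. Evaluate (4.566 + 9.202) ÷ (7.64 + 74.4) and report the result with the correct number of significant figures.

4.566 + 9.202 = 13.768, limited to 3 d.p. → 5 s.f.; 7.64 + 74.4 = 82.04, limited to 1 d.p. → 3 s.f.
Carrying full precision, 13.768 ÷ 82.04 = 0.167820575329…; keep min(5, 3) = 3 s.f.
Rounded to 3 significant figures: 0.168.

0.168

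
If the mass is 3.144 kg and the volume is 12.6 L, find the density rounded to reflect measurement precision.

0.250 kg/L

density = 3.144 kg ÷ 12.6 L = 0.249523809524… kg/L.
3.144 has 4 significant figures; 12.6 has 3.
Division/multiplication keeps the fewest: 3 significant figures.
Rounded: 0.250 kg/L.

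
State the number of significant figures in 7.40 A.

7.40: trailing zeros after a decimal point are significant.

3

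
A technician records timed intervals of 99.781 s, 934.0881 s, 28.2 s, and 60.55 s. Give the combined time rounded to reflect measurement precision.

99.781 s + 934.0881 s + 28.2 s + 60.55 s = 1122.6191 s.
Addition/subtraction keeps the fewest decimal places: 99.781 → 3 decimal places, 934.0881 → 4 decimal places, 28.2 → 1 decimal place, 60.55 → 2 decimal places; limit is 1.
Rounded to 1 decimal place: 1122.6 s.

1122.6 s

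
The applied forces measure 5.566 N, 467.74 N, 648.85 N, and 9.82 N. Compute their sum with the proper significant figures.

5.566 N + 467.74 N + 648.85 N + 9.82 N = 1131.976 N.
Addition/subtraction keeps the fewest decimal places: 5.566 → 3 decimal places, 467.74 → 2 decimal places, 648.85 → 2 decimal places, 9.82 → 2 decimal places; limit is 2.
Rounded to 2 decimal places: 1.13198 × 10³ N.

1.13198 × 10³ N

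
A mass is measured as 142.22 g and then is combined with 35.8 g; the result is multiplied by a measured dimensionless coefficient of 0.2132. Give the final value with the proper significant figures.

37.95 g

142.22 g + 35.8 g = 178.02 g; the sum is limited to 1 decimal place (4 s.f.).
Carrying full precision, 178.02 × 0.2132 = 37.953864 g; 0.2132 has 4 s.f., so the result keeps min(4, 4) = 4 s.f.
Rounded to 4 significant figures: 37.95 g.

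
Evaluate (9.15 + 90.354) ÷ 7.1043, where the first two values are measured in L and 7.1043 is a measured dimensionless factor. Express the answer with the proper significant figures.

9.15 L + 90.354 L = 99.504 L; the sum is limited to 2 decimal places (4 s.f.).
Carrying full precision, 99.504 ÷ 7.1043 = 14.0061652802… L; 7.1043 has 5 s.f., so the result keeps min(4, 5) = 4 s.f.
Rounded to 4 significant figures: 14.01 L.

14.01 L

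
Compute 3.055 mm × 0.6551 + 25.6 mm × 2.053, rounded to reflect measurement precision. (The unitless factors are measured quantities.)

54.6 mm

3.055 × 0.6551 = 2.0013305 → 2.001 mm (4 s.f., last digit at the 10^-3 place).
25.6 × 2.053 = 52.5568 → 52.6 mm (3 s.f., last digit at the 10^-1 place).
Sum: 54.5581305 mm; keep the coarser place, 10^-1.
Result: 54.6 mm.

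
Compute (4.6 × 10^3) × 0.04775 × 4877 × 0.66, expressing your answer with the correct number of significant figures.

7.1 × 10^5

(4.6 × 10^3) × 0.04775 × 4877 × 0.66 = 707013.813
Multiplication/division keeps the fewest significant figures: 4.6 × 10^3 → 2 s.f., 0.04775 → 4 s.f., 4877 → 4 s.f., 0.66 → 2 s.f.; limit is 2.
Rounded to 2 significant figures: 7.1 × 10^5.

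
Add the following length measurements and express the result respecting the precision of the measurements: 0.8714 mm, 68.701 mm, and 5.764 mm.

0.8714 mm + 68.701 mm + 5.764 mm = 75.3364 mm.
Addition/subtraction keeps the fewest decimal places: 0.8714 → 4 decimal places, 68.701 → 3 decimal places, 5.764 → 3 decimal places; limit is 3.
Rounded to 3 decimal places: 75.336 mm.

75.336 mm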